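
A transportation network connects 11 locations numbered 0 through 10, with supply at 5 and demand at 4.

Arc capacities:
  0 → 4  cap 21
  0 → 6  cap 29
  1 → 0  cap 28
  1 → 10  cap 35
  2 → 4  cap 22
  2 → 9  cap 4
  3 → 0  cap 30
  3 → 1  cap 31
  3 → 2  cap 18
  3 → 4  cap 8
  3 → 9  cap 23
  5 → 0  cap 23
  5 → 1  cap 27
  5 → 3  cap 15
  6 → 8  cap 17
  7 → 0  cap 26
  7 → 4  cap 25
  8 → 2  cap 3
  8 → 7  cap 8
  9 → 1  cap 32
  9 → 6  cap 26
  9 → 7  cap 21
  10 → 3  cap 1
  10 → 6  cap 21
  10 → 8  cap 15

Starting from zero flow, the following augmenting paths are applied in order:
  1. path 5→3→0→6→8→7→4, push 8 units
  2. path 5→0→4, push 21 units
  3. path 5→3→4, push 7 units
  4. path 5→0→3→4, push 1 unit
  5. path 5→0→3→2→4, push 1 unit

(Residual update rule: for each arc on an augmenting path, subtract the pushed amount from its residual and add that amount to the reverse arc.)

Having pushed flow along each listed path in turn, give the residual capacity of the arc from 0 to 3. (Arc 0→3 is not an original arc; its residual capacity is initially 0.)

Residual capacity of (0,3): 6

after path 1 (5→3→0→6→8→7→4, push 8): res(0,3)=8
after path 2 (5→0→4, push 21): res(0,3)=8
after path 3 (5→3→4, push 7): res(0,3)=8
after path 4 (5→0→3→4, push 1): res(0,3)=7
after path 5 (5→0→3→2→4, push 1): res(0,3)=6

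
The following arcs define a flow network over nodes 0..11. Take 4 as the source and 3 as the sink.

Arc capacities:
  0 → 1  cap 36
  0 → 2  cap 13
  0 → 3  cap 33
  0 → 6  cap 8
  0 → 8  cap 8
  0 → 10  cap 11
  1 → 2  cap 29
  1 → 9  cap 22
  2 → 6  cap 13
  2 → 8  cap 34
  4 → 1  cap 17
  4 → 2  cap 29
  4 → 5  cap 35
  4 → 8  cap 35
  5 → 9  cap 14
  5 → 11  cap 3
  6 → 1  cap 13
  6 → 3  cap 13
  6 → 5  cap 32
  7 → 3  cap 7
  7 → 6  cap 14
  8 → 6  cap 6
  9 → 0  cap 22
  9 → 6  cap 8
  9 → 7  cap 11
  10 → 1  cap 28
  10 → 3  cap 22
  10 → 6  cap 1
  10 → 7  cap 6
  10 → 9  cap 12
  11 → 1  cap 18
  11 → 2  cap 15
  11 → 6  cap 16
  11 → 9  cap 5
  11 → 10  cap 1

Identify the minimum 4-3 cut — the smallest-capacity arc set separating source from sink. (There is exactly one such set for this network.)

augment #1: 4→2→6→3 push 13
augment #2: 4→1→9→0→3 push 17
augment #3: 4→5→9→0→3 push 5
augment #4: 4→5→9→7→3 push 7
augment #5: 4→5→11→10→3 push 1
max flow = 43; residual-reachable set from 4 gives S-side
cut edges (S→T): {(6,3), (7,3), (9,0), (11,10)} total cap 43

Min-cut arcs: {(6,3), (7,3), (9,0), (11,10)} (total capacity 43)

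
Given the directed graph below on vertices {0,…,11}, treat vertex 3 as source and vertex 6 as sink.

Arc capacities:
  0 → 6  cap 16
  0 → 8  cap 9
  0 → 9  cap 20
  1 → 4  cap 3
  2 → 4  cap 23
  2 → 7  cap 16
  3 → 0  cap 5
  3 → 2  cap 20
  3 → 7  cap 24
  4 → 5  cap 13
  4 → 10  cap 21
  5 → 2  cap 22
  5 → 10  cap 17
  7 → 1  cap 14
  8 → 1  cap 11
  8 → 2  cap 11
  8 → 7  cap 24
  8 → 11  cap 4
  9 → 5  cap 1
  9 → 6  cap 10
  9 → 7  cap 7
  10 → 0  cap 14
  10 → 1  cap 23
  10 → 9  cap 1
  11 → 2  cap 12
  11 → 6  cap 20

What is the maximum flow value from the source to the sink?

Maximum flow value: 20

augment #1: 3→0→6 bottleneck 5, total now 5
augment #2: 3→2→4→10→0→6 bottleneck 11, total now 16
augment #3: 3→2→4→10→9→6 bottleneck 1, total now 17
augment #4: 3→2→4→10→0→9→6 bottleneck 3, total now 20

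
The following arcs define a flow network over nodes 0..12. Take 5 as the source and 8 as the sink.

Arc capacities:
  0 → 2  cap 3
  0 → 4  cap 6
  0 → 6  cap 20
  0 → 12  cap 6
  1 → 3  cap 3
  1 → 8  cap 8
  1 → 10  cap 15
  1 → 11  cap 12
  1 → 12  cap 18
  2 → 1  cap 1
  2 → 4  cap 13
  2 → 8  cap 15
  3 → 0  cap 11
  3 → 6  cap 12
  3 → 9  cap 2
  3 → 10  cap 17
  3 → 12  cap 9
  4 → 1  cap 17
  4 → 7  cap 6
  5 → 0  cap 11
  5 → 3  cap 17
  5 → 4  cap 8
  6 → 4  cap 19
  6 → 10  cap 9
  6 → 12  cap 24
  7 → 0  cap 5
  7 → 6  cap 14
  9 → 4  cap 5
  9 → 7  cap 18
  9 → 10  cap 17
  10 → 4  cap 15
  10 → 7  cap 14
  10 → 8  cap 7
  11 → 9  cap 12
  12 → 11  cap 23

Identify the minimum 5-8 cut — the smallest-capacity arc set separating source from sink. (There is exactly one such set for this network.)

Min-cut arcs: {(0,2), (1,8), (10,8)} (total capacity 18)

augment #1: 5→0→2→8 push 3
augment #2: 5→3→10→8 push 7
augment #3: 5→4→1→8 push 8
max flow = 18; residual-reachable set from 5 gives S-side
cut edges (S→T): {(0,2), (1,8), (10,8)} total cap 18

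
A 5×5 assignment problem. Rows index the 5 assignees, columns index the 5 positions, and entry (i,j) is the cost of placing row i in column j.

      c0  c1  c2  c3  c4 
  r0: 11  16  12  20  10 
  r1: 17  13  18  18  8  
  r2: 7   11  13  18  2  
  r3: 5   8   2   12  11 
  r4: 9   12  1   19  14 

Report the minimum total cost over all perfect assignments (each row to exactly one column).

Minimum assignment cost: 39

optimal assignment: row0→col0 (cost 11), row1→col1 (cost 13), row2→col4 (cost 2), row3→col3 (cost 12), row4→col2 (cost 1)
total = 11 + 13 + 2 + 12 + 1 = 39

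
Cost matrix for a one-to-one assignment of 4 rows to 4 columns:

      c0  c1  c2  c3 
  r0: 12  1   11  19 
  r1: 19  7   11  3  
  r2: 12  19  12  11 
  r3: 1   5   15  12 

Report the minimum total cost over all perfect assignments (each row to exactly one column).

optimal assignment: row0→col1 (cost 1), row1→col3 (cost 3), row2→col2 (cost 12), row3→col0 (cost 1)
total = 1 + 3 + 12 + 1 = 17

Minimum assignment cost: 17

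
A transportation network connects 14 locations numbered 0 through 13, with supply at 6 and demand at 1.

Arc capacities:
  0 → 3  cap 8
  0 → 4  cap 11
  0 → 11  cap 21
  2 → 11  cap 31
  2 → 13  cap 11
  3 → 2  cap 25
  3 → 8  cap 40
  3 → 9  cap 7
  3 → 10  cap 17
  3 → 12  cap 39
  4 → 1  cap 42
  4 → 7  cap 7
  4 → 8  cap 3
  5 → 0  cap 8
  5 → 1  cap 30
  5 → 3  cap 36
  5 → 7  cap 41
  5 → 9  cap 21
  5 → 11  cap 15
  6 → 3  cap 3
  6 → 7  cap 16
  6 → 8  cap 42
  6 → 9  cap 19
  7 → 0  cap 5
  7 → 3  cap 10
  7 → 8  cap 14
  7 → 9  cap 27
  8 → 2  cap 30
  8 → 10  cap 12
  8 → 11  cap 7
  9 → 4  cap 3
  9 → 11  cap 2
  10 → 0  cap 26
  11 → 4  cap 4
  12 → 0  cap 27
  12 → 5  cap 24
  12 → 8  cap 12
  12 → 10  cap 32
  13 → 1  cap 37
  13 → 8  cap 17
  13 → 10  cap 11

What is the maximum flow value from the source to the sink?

Maximum flow value: 48

augment #1: 6→9→4→1 bottleneck 3, total now 3
augment #2: 6→3→2→13→1 bottleneck 3, total now 6
augment #3: 6→7→0→4→1 bottleneck 5, total now 11
augment #4: 6→8→2→13→1 bottleneck 8, total now 19
augment #5: 6→8→11→4→1 bottleneck 4, total now 23
augment #6: 6→7→3→12→5→1 bottleneck 10, total now 33
augment #7: 6→8→10→0→4→1 bottleneck 6, total now 39
augment #8: 6→8→2→3→12→5→1 bottleneck 3, total now 42
augment #9: 6→8→10→0→3→12→5→1 bottleneck 6, total now 48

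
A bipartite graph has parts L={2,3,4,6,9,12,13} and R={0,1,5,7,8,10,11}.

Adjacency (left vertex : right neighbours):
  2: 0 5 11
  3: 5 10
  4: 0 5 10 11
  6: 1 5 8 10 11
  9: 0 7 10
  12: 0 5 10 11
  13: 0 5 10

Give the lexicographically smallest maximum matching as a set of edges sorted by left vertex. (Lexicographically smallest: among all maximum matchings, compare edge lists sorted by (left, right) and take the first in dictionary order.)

Lex-smallest maximum matching: {(2,0), (3,5), (4,10), (6,1), (9,7), (12,11)}

|M| = 6 (so the lex-smallest maximum matching has 6 edges)
process left vertices in ascending order; for each, take the smallest-labelled available neighbour that still permits 6 edges overall, or leave it unmatched if none does
lex-smallest matching: {2-0, 3-5, 4-10, 6-1, 9-7, 12-11}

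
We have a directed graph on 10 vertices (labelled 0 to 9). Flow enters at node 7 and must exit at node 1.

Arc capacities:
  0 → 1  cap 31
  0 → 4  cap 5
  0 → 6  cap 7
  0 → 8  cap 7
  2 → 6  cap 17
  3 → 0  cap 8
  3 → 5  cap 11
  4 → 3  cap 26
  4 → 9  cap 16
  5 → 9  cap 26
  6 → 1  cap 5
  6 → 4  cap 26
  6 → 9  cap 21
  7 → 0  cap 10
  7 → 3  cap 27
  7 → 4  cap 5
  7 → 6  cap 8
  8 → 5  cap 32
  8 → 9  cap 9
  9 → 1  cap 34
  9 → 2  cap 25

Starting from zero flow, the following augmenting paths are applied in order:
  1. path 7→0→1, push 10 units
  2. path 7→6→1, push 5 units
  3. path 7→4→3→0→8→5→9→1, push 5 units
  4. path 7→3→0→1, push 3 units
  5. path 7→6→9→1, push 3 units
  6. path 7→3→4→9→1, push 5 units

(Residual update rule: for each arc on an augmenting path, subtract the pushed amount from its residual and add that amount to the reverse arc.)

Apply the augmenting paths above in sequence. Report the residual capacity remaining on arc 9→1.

after path 1 (7→0→1, push 10): res(9,1)=34
after path 2 (7→6→1, push 5): res(9,1)=34
after path 3 (7→4→3→0→8→5→9→1, push 5): res(9,1)=29
after path 4 (7→3→0→1, push 3): res(9,1)=29
after path 5 (7→6→9→1, push 3): res(9,1)=26
after path 6 (7→3→4→9→1, push 5): res(9,1)=21

Residual capacity of (9,1): 21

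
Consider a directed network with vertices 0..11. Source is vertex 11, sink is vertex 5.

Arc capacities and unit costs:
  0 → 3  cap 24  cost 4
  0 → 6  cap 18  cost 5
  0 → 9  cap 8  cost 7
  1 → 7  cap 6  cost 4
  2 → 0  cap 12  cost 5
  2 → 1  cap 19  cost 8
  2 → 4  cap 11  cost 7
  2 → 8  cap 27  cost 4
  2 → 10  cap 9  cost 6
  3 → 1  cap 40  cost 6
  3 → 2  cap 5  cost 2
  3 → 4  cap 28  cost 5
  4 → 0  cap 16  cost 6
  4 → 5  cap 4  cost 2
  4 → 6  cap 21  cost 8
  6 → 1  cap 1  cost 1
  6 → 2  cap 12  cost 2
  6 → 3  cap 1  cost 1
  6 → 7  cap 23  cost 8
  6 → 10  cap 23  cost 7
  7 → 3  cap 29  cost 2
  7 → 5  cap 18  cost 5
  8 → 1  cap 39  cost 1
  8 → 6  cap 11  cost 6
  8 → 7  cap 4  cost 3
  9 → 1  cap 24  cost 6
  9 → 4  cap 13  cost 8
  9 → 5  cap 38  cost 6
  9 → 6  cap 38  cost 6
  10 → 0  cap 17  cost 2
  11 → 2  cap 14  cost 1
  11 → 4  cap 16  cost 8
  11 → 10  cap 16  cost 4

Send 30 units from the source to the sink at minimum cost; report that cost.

shortest-cost path #1: 11→4→5 push 4 @ unit cost 10 (adds 40)
shortest-cost path #2: 11→2→8→7→5 push 4 @ unit cost 13 (adds 52)
shortest-cost path #3: 11→2→8→1→7→5 push 6 @ unit cost 15 (adds 90)
shortest-cost path #4: 11→2→0→9→5 push 4 @ unit cost 19 (adds 76)
shortest-cost path #5: 11→10→0→9→5 push 4 @ unit cost 19 (adds 76)
shortest-cost path #6: 11→10→0→6→7→5 push 8 @ unit cost 24 (adds 192)
total cost = 526

Minimum cost for 30 units: 526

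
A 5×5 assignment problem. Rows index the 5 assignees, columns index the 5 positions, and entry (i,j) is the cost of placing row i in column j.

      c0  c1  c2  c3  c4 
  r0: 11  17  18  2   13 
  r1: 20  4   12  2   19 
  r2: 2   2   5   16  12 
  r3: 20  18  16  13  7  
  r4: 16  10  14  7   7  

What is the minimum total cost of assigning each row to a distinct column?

optimal assignment: row0→col3 (cost 2), row1→col1 (cost 4), row2→col0 (cost 2), row3→col4 (cost 7), row4→col2 (cost 14)
total = 2 + 4 + 2 + 7 + 14 = 29

Minimum assignment cost: 29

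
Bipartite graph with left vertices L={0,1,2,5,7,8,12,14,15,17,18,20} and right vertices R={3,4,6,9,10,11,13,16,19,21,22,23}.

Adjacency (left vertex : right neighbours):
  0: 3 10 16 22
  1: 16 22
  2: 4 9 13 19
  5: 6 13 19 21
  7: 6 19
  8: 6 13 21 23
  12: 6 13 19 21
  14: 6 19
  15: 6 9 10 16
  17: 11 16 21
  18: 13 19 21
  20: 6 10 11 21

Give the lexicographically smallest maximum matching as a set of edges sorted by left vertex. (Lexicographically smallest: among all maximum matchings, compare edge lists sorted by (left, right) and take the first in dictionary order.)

|M| = 11 (so the lex-smallest maximum matching has 11 edges)
process left vertices in ascending order; for each, take the smallest-labelled available neighbour that still permits 11 edges overall, or leave it unmatched if none does
lex-smallest matching: {0-3, 1-16, 2-4, 5-6, 7-19, 8-23, 12-13, 15-9, 17-11, 18-21, 20-10}

Lex-smallest maximum matching: {(0,3), (1,16), (2,4), (5,6), (7,19), (8,23), (12,13), (15,9), (17,11), (18,21), (20,10)}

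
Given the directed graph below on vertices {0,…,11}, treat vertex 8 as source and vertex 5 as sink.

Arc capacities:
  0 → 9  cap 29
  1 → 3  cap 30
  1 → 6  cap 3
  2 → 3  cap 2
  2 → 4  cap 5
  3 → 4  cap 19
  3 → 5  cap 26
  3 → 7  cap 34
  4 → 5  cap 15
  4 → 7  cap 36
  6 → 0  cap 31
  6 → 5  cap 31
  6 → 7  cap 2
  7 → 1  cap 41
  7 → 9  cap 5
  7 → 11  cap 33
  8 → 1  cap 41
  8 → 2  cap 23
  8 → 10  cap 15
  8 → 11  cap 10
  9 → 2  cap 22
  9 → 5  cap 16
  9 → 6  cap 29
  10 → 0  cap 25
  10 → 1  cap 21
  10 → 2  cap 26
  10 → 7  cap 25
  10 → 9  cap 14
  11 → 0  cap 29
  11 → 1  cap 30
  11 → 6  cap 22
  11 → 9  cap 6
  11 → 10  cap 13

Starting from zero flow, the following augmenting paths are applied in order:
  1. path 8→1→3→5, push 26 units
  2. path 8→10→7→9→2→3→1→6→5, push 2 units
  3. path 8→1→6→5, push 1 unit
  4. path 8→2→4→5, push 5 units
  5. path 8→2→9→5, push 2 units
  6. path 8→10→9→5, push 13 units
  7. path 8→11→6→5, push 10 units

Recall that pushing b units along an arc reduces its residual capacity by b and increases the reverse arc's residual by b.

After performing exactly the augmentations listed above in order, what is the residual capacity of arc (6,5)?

Residual capacity of (6,5): 18

after path 1 (8→1→3→5, push 26): res(6,5)=31
after path 2 (8→10→7→9→2→3→1→6→5, push 2): res(6,5)=29
after path 3 (8→1→6→5, push 1): res(6,5)=28
after path 4 (8→2→4→5, push 5): res(6,5)=28
after path 5 (8→2→9→5, push 2): res(6,5)=28
after path 6 (8→10→9→5, push 13): res(6,5)=28
after path 7 (8→11→6→5, push 10): res(6,5)=18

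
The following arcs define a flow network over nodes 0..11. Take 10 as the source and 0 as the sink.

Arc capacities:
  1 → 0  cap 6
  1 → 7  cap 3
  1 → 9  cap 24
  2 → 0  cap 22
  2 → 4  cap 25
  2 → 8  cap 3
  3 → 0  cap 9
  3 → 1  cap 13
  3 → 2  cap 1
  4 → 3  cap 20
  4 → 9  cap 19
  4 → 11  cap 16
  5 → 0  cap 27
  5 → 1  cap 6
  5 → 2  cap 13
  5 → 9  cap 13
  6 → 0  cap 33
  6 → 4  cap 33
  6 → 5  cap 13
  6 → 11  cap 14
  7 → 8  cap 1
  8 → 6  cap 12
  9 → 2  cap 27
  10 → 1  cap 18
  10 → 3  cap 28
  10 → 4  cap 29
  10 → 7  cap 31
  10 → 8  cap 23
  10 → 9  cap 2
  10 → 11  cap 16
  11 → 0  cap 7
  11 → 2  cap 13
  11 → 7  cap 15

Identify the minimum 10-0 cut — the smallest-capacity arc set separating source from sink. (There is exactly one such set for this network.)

Min-cut arcs: {(1,0), (2,0), (3,0), (8,6), (11,0)} (total capacity 56)

augment #1: 10→1→0 push 6
augment #2: 10→3→0 push 9
augment #3: 10→11→0 push 7
augment #4: 10→3→2→0 push 1
augment #5: 10→8→6→0 push 12
augment #6: 10→9→2→0 push 2
augment #7: 10→11→2→0 push 9
augment #8: 10→1→9→2→0 push 10
max flow = 56; residual-reachable set from 10 gives S-side
cut edges (S→T): {(1,0), (2,0), (3,0), (8,6), (11,0)} total cap 56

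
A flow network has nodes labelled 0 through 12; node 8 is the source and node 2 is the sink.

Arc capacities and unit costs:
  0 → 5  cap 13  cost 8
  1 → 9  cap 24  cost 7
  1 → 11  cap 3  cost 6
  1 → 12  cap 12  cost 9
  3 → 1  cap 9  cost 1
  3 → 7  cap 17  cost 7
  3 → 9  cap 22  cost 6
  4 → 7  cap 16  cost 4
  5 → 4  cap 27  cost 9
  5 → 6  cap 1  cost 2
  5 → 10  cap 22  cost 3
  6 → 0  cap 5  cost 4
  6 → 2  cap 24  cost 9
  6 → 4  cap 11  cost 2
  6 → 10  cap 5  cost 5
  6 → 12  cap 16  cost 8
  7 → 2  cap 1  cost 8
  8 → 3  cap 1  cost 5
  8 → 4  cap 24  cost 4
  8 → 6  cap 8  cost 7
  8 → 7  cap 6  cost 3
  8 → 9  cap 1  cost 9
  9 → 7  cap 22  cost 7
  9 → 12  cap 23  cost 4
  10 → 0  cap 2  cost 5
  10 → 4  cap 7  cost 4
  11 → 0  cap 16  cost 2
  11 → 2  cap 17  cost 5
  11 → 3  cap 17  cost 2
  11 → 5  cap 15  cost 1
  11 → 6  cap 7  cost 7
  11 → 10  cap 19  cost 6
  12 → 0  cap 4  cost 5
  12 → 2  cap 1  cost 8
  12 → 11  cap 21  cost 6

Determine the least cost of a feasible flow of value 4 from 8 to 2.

shortest-cost path #1: 8→7→2 push 1 @ unit cost 11 (adds 11)
shortest-cost path #2: 8→6→2 push 3 @ unit cost 16 (adds 48)
total cost = 59

Minimum cost for 4 units: 59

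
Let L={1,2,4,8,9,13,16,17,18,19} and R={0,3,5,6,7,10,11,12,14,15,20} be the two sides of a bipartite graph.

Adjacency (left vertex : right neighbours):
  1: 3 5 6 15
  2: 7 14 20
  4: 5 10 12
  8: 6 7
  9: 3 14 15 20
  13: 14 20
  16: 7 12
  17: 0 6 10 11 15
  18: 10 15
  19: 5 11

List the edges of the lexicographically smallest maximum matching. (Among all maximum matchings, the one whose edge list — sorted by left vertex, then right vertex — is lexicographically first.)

Lex-smallest maximum matching: {(1,3), (2,7), (4,5), (8,6), (9,14), (13,20), (16,12), (17,0), (18,10), (19,11)}

|M| = 10 (so the lex-smallest maximum matching has 10 edges)
process left vertices in ascending order; for each, take the smallest-labelled available neighbour that still permits 10 edges overall, or leave it unmatched if none does
lex-smallest matching: {1-3, 2-7, 4-5, 8-6, 9-14, 13-20, 16-12, 17-0, 18-10, 19-11}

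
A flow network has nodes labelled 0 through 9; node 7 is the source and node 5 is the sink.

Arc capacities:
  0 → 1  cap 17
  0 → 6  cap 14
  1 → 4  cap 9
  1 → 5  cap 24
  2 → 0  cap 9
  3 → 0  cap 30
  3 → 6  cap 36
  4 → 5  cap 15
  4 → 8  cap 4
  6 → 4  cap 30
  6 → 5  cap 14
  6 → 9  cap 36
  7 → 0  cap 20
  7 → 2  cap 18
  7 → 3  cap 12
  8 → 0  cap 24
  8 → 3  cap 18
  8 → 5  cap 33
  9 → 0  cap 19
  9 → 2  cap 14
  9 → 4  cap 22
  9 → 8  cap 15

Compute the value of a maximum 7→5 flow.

Maximum flow value: 41

augment #1: 7→0→1→5 bottleneck 17, total now 17
augment #2: 7→0→6→5 bottleneck 3, total now 20
augment #3: 7→3→6→5 bottleneck 11, total now 31
augment #4: 7→3→6→4→5 bottleneck 1, total now 32
augment #5: 7→2→0→6→4→5 bottleneck 9, total now 41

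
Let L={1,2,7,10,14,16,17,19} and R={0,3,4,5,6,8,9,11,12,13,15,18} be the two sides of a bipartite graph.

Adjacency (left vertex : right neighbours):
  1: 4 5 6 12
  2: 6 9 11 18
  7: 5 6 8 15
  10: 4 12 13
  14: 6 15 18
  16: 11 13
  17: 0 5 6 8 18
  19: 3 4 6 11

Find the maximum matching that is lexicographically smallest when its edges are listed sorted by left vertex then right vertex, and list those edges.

Lex-smallest maximum matching: {(1,4), (2,6), (7,5), (10,12), (14,15), (16,11), (17,0), (19,3)}

|M| = 8 (so the lex-smallest maximum matching has 8 edges)
process left vertices in ascending order; for each, take the smallest-labelled available neighbour that still permits 8 edges overall, or leave it unmatched if none does
lex-smallest matching: {1-4, 2-6, 7-5, 10-12, 14-15, 16-11, 17-0, 19-3}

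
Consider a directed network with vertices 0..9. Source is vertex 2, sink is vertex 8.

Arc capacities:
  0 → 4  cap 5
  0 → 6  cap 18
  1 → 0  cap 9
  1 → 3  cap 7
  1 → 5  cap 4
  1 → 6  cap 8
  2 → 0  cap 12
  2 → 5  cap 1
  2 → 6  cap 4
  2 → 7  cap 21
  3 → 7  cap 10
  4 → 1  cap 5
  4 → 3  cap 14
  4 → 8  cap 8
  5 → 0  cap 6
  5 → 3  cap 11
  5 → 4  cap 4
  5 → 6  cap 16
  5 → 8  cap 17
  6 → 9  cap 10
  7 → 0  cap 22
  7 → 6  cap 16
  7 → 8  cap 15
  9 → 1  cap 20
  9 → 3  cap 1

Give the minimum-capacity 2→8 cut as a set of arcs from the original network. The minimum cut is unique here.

augment #1: 2→5→8 push 1
augment #2: 2→7→8 push 15
augment #3: 2→0→4→8 push 5
augment #4: 2→6→9→1→5→8 push 4
max flow = 25; residual-reachable set from 2 gives S-side
cut edges (S→T): {(0,4), (1,5), (2,5), (7,8)} total cap 25

Min-cut arcs: {(0,4), (1,5), (2,5), (7,8)} (total capacity 25)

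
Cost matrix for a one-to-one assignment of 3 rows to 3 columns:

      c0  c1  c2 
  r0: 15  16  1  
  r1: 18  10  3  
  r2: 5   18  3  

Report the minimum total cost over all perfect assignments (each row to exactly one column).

Minimum assignment cost: 16

optimal assignment: row0→col2 (cost 1), row1→col1 (cost 10), row2→col0 (cost 5)
total = 1 + 10 + 5 = 16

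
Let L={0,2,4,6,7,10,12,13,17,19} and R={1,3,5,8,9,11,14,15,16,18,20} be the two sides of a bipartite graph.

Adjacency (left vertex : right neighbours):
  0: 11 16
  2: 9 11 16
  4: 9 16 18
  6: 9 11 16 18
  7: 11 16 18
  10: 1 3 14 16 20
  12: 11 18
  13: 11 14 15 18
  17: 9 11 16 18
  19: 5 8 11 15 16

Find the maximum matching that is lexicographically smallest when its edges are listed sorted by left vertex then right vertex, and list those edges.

|M| = 7 (so the lex-smallest maximum matching has 7 edges)
process left vertices in ascending order; for each, take the smallest-labelled available neighbour that still permits 7 edges overall, or leave it unmatched if none does
lex-smallest matching: {0-11, 2-9, 4-16, 6-18, 10-1, 13-14, 19-5}

Lex-smallest maximum matching: {(0,11), (2,9), (4,16), (6,18), (10,1), (13,14), (19,5)}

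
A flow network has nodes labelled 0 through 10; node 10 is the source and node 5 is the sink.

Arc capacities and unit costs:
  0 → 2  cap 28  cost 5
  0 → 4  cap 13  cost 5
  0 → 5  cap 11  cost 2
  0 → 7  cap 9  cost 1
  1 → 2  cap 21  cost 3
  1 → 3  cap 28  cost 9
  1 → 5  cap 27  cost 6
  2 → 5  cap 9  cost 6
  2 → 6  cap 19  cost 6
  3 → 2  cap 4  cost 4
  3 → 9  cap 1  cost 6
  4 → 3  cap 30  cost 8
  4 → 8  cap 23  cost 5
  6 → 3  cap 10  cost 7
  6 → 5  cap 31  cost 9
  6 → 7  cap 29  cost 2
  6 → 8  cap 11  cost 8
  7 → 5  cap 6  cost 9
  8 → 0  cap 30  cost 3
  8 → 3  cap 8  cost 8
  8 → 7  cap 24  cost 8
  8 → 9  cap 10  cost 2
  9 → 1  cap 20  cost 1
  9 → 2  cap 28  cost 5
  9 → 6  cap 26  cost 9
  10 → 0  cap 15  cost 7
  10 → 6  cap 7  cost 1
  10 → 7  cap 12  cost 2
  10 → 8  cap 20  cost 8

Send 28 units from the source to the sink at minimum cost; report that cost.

shortest-cost path #1: 10→0→5 push 11 @ unit cost 9 (adds 99)
shortest-cost path #2: 10→6→5 push 7 @ unit cost 10 (adds 70)
shortest-cost path #3: 10→7→5 push 6 @ unit cost 11 (adds 66)
shortest-cost path #4: 10→8→9→1→5 push 4 @ unit cost 17 (adds 68)
total cost = 303

Minimum cost for 28 units: 303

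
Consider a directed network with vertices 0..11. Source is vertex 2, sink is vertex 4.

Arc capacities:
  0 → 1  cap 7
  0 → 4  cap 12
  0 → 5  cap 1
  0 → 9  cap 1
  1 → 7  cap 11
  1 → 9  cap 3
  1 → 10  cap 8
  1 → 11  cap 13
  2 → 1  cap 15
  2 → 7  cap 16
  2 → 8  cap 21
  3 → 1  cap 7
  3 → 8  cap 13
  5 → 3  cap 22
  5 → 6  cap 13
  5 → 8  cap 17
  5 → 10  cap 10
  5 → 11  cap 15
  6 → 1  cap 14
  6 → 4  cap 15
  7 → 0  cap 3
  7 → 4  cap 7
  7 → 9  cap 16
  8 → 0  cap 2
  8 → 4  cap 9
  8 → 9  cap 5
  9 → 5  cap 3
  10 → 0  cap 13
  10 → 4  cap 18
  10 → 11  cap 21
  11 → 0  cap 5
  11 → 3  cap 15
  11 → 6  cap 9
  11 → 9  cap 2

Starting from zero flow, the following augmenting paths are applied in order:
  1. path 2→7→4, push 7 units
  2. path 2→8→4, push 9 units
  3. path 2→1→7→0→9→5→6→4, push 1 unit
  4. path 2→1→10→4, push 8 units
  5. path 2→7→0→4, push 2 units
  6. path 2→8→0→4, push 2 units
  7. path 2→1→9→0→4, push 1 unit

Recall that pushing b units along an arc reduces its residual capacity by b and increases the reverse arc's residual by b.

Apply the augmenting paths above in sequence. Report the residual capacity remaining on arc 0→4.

after path 1 (2→7→4, push 7): res(0,4)=12
after path 2 (2→8→4, push 9): res(0,4)=12
after path 3 (2→1→7→0→9→5→6→4, push 1): res(0,4)=12
after path 4 (2→1→10→4, push 8): res(0,4)=12
after path 5 (2→7→0→4, push 2): res(0,4)=10
after path 6 (2→8→0→4, push 2): res(0,4)=8
after path 7 (2→1→9→0→4, push 1): res(0,4)=7

Residual capacity of (0,4): 7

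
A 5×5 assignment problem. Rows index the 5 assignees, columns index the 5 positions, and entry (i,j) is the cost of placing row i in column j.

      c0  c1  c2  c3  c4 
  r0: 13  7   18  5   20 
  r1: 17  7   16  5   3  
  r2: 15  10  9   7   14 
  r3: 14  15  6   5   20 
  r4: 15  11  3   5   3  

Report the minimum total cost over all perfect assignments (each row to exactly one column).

optimal assignment: row0→col1 (cost 7), row1→col4 (cost 3), row2→col0 (cost 15), row3→col3 (cost 5), row4→col2 (cost 3)
total = 7 + 3 + 15 + 5 + 3 = 33

Minimum assignment cost: 33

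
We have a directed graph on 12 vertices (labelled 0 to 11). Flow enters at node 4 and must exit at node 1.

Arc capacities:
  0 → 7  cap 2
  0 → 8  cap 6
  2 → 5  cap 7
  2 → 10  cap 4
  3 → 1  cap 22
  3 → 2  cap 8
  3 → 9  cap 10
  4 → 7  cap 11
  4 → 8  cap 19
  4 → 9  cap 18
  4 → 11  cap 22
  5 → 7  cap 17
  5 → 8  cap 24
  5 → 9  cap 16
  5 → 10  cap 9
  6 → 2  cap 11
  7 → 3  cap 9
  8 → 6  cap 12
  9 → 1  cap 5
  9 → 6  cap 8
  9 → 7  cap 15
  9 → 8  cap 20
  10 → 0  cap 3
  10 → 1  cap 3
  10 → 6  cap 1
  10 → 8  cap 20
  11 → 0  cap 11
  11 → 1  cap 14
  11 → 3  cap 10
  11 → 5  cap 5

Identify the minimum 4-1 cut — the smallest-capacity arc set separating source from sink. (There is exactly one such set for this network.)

Min-cut arcs: {(4,11), (7,3), (9,1), (10,1)} (total capacity 39)

augment #1: 4→9→1 push 5
augment #2: 4→11→1 push 14
augment #3: 4→7→3→1 push 9
augment #4: 4→11→3→1 push 8
augment #5: 4→8→6→2→10→1 push 3
max flow = 39; residual-reachable set from 4 gives S-side
cut edges (S→T): {(4,11), (7,3), (9,1), (10,1)} total cap 39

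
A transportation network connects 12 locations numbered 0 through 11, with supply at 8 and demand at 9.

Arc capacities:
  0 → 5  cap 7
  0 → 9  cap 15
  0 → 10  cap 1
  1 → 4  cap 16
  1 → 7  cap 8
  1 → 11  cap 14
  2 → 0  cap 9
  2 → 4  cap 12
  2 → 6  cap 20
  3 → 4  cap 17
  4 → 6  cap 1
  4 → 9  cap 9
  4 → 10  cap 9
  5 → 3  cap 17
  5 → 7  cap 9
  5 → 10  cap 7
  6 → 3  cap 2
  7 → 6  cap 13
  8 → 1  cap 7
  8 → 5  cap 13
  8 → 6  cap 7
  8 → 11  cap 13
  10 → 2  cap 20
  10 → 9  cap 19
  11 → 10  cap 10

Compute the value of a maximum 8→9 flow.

augment #1: 8→1→4→9 bottleneck 7, total now 7
augment #2: 8→5→10→9 bottleneck 7, total now 14
augment #3: 8→11→10→9 bottleneck 10, total now 24
augment #4: 8→5→3→4→9 bottleneck 2, total now 26
augment #5: 8→5→3→4→10→9 bottleneck 2, total now 28
augment #6: 8→5→3→4→10→2→0→9 bottleneck 2, total now 30
augment #7: 8→6→3→4→10→2→0→9 bottleneck 2, total now 32

Maximum flow value: 32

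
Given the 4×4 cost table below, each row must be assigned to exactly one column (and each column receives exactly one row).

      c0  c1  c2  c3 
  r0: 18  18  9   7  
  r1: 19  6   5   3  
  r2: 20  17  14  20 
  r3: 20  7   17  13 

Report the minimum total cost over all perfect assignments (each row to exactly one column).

one of 2 optimal assignments: row0→col2 (cost 9), row1→col3 (cost 3), row2→col0 (cost 20), row3→col1 (cost 7)
total = 9 + 3 + 20 + 7 = 39

Minimum assignment cost: 39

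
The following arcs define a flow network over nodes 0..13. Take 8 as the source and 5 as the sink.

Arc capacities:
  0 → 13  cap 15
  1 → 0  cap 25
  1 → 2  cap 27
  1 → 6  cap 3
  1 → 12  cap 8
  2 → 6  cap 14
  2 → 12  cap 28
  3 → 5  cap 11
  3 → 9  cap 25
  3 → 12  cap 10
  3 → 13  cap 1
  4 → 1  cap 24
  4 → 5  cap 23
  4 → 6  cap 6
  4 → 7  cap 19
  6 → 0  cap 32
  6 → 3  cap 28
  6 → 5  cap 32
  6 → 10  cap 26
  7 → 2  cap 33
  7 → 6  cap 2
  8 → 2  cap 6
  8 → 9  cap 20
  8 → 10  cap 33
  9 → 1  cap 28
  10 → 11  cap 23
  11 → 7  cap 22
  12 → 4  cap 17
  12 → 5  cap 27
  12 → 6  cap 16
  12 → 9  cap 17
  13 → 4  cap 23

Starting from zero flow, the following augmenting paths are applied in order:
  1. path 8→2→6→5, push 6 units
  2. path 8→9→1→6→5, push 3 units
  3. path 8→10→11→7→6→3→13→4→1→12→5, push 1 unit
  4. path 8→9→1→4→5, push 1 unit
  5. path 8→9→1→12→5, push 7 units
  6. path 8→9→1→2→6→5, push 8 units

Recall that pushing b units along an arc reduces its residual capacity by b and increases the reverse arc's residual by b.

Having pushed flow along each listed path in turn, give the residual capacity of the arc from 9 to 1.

Residual capacity of (9,1): 9

after path 1 (8→2→6→5, push 6): res(9,1)=28
after path 2 (8→9→1→6→5, push 3): res(9,1)=25
after path 3 (8→10→11→7→6→3→13→4→1→12→5, push 1): res(9,1)=25
after path 4 (8→9→1→4→5, push 1): res(9,1)=24
after path 5 (8→9→1→12→5, push 7): res(9,1)=17
after path 6 (8→9→1→2→6→5, push 8): res(9,1)=9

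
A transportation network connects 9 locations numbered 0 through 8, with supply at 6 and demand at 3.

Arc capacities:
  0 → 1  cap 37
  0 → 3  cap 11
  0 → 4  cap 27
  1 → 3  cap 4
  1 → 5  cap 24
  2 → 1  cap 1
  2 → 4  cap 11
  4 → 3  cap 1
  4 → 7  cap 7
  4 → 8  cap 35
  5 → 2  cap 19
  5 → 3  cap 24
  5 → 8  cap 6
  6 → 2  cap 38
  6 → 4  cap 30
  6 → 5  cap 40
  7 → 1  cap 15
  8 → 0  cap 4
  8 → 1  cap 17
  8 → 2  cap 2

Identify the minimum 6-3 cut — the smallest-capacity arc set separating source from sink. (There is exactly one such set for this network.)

Min-cut arcs: {(1,3), (4,3), (5,3), (8,0)} (total capacity 33)

augment #1: 6→4→3 push 1
augment #2: 6→5→3 push 24
augment #3: 6→2→1→3 push 1
augment #4: 6→4→7→1→3 push 3
augment #5: 6→4→8→0→3 push 4
max flow = 33; residual-reachable set from 6 gives S-side
cut edges (S→T): {(1,3), (4,3), (5,3), (8,0)} total cap 33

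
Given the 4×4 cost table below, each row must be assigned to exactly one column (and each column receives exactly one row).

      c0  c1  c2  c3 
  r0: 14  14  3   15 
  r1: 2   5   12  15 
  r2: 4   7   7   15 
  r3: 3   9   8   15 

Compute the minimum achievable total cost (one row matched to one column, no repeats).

optimal assignment: row0→col2 (cost 3), row1→col1 (cost 5), row2→col3 (cost 15), row3→col0 (cost 3)
total = 3 + 5 + 15 + 3 = 26

Minimum assignment cost: 26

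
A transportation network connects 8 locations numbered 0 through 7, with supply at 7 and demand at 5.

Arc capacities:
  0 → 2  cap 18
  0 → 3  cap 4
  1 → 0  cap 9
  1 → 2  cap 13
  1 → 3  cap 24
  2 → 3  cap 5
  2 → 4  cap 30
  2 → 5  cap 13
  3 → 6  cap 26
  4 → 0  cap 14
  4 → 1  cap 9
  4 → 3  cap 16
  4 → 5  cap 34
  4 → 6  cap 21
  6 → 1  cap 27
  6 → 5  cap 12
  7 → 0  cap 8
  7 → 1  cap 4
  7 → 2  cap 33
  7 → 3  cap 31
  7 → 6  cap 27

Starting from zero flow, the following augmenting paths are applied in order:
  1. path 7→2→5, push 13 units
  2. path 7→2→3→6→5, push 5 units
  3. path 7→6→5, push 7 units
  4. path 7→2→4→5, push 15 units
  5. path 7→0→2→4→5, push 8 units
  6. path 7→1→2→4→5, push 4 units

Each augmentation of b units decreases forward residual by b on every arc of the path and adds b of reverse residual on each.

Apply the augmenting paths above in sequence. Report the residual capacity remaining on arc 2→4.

after path 1 (7→2→5, push 13): res(2,4)=30
after path 2 (7→2→3→6→5, push 5): res(2,4)=30
after path 3 (7→6→5, push 7): res(2,4)=30
after path 4 (7→2→4→5, push 15): res(2,4)=15
after path 5 (7→0→2→4→5, push 8): res(2,4)=7
after path 6 (7→1→2→4→5, push 4): res(2,4)=3

Residual capacity of (2,4): 3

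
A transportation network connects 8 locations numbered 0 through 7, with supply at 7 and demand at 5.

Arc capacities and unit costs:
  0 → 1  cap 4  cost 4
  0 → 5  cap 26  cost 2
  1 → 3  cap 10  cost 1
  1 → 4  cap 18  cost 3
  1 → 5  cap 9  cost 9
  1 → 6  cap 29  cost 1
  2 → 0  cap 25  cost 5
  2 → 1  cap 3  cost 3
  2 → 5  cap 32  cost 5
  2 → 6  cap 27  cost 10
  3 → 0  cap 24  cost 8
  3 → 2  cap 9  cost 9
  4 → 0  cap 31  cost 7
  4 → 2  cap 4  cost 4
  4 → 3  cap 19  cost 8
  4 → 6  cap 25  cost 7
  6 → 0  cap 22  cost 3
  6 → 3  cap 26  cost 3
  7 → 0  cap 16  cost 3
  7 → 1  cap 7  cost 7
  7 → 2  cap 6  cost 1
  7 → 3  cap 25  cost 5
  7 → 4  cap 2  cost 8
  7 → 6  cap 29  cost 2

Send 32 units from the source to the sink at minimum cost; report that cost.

Minimum cost for 32 units: 186

shortest-cost path #1: 7→0→5 push 16 @ unit cost 5 (adds 80)
shortest-cost path #2: 7→2→5 push 6 @ unit cost 6 (adds 36)
shortest-cost path #3: 7→6→0→5 push 10 @ unit cost 7 (adds 70)
total cost = 186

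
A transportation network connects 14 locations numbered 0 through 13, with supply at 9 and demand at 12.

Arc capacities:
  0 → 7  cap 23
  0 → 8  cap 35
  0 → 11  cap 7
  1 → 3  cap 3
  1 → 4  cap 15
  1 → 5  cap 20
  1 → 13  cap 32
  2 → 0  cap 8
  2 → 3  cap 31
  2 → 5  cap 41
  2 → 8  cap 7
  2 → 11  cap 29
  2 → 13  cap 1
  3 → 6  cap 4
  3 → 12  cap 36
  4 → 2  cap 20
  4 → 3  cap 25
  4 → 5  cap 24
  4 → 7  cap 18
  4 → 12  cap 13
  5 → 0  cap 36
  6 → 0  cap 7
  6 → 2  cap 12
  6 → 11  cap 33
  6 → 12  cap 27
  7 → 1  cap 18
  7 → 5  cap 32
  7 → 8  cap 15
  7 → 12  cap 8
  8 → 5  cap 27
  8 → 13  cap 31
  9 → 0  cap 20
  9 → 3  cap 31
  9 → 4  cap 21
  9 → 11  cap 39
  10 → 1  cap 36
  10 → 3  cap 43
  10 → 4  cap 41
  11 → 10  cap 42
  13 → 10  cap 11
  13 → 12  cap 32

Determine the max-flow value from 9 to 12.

augment #1: 9→3→12 bottleneck 31, total now 31
augment #2: 9→4→12 bottleneck 13, total now 44
augment #3: 9→0→7→12 bottleneck 8, total now 52
augment #4: 9→4→3→12 bottleneck 5, total now 57
augment #5: 9→0→8→13→12 bottleneck 12, total now 69
augment #6: 9→4→2→13→12 bottleneck 1, total now 70
augment #7: 9→4→3→6→12 bottleneck 2, total now 72
augment #8: 9→11→10→1→13→12 bottleneck 19, total now 91
augment #9: 9→11→10→3→6→12 bottleneck 2, total now 93

Maximum flow value: 93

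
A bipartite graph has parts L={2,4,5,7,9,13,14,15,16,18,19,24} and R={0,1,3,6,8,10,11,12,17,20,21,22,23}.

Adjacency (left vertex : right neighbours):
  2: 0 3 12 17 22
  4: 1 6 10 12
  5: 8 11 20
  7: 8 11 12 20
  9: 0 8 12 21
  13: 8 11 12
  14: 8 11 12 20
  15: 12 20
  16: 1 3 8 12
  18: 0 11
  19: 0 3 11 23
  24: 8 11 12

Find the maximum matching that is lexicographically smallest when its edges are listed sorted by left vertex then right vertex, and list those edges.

|M| = 10 (so the lex-smallest maximum matching has 10 edges)
process left vertices in ascending order; for each, take the smallest-labelled available neighbour that still permits 10 edges overall, or leave it unmatched if none does
lex-smallest matching: {2-3, 4-6, 5-8, 7-11, 9-21, 13-12, 14-20, 16-1, 18-0, 19-23}

Lex-smallest maximum matching: {(2,3), (4,6), (5,8), (7,11), (9,21), (13,12), (14,20), (16,1), (18,0), (19,23)}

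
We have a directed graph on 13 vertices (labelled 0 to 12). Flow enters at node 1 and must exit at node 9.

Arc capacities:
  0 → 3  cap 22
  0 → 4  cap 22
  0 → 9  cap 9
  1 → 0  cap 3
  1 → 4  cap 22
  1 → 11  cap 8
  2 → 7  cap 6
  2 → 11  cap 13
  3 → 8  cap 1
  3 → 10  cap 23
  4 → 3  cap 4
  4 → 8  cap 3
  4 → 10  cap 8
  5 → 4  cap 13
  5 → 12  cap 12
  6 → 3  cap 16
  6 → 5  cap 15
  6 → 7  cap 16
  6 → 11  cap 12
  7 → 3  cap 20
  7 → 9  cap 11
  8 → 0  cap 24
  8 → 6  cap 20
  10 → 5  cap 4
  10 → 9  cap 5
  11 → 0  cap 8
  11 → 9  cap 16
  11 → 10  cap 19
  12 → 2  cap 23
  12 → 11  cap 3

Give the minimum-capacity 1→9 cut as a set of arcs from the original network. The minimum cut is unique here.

Min-cut arcs: {(1,0), (1,11), (3,8), (4,8), (10,5), (10,9)} (total capacity 24)

augment #1: 1→0→9 push 3
augment #2: 1→11→9 push 8
augment #3: 1→4→10→9 push 5
augment #4: 1→4→8→0→9 push 3
augment #5: 1→4→3→8→0→9 push 1
augment #6: 1→4→10→5→12→11→9 push 3
augment #7: 1→4→3→10→5→12→2→7→9 push 1
max flow = 24; residual-reachable set from 1 gives S-side
cut edges (S→T): {(1,0), (1,11), (3,8), (4,8), (10,5), (10,9)} total cap 24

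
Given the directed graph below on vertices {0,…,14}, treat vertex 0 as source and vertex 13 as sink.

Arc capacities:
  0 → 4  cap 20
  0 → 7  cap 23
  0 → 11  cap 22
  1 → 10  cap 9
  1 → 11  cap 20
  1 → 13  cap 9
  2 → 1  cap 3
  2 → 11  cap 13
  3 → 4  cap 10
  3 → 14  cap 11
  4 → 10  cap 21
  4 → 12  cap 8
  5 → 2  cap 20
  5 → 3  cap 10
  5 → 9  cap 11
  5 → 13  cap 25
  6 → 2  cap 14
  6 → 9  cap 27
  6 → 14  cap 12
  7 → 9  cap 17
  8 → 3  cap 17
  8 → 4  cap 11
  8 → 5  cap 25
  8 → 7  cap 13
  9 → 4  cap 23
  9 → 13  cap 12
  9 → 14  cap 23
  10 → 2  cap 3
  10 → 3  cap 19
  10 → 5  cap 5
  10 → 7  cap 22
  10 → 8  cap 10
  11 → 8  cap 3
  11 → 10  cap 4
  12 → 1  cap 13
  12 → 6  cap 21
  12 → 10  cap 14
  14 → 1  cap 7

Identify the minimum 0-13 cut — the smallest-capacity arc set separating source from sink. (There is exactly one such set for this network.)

augment #1: 0→7→9→13 push 12
augment #2: 0→4→10→5→13 push 5
augment #3: 0→4→12→1→13 push 8
augment #4: 0→11→8→5→13 push 3
augment #5: 0→4→10→2→1→13 push 1
augment #6: 0→4→10→8→5→13 push 6
augment #7: 0→11→10→8→5→13 push 4
max flow = 39; residual-reachable set from 0 gives S-side
cut edges (S→T): {(1,13), (9,13), (10,5), (10,8), (11,8)} total cap 39

Min-cut arcs: {(1,13), (9,13), (10,5), (10,8), (11,8)} (total capacity 39)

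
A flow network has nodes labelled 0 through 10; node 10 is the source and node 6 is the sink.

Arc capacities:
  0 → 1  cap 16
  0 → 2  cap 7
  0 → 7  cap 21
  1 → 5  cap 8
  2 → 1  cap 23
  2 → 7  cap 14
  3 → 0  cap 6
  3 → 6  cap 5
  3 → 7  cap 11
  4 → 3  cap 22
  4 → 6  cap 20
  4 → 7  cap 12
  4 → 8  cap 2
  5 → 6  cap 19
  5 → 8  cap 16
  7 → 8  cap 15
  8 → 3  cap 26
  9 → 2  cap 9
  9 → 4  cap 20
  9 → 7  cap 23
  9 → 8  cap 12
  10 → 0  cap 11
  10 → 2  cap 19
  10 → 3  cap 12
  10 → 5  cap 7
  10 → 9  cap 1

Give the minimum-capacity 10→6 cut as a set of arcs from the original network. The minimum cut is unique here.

augment #1: 10→3→6 push 5
augment #2: 10→5→6 push 7
augment #3: 10→9→4→6 push 1
augment #4: 10→0→1→5→6 push 8
max flow = 21; residual-reachable set from 10 gives S-side
cut edges (S→T): {(1,5), (3,6), (10,5), (10,9)} total cap 21

Min-cut arcs: {(1,5), (3,6), (10,5), (10,9)} (total capacity 21)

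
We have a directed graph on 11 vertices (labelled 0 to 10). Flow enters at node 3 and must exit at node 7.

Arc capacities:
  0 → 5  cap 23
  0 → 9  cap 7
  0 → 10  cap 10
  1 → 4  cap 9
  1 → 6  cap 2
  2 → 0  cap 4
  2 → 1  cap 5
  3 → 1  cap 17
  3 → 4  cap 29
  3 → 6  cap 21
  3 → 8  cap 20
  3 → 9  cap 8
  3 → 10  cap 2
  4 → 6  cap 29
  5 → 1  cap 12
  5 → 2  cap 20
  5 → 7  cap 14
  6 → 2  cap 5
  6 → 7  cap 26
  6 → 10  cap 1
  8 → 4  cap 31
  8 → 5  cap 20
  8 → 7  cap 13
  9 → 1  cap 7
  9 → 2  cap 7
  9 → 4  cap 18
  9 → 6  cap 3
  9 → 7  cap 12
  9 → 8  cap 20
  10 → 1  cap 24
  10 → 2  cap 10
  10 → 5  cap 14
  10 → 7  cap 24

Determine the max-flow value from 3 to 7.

augment #1: 3→6→7 bottleneck 21, total now 21
augment #2: 3→8→7 bottleneck 13, total now 34
augment #3: 3→9→7 bottleneck 8, total now 42
augment #4: 3→10→7 bottleneck 2, total now 44
augment #5: 3→1→6→7 bottleneck 2, total now 46
augment #6: 3→4→6→7 bottleneck 3, total now 49
augment #7: 3→8→5→7 bottleneck 7, total now 56
augment #8: 3→4→6→10→7 bottleneck 1, total now 57
augment #9: 3→4→6→2→0→5→7 bottleneck 4, total now 61

Maximum flow value: 61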